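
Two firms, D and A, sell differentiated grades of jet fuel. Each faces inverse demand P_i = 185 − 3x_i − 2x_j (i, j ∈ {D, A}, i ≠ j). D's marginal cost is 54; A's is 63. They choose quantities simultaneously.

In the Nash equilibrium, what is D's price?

104.8125

Firm D's profit: π = x_D(185 − 3x_D − 2x_A) − 54x_D.
∂π/∂x_D = 131 − 6x_D − 2x_A = 0 ⇒ x_D = 131/6 − (1/3)x_A.
Similarly x_A = 61/3 − (1/3)x_D.
Plugging x_A into D's best response: x_D = 131/6 − (1/3)(61/3 − (1/3)x_D) ⇒ (8/9)x_D = 271/18, so x_D = 16.9375.
Then x_A = 61/3 − (1/3)·16.9375 = 14.6875.
P_D = 185 − 3·16.9375 − 2·14.6875 = 104.8125.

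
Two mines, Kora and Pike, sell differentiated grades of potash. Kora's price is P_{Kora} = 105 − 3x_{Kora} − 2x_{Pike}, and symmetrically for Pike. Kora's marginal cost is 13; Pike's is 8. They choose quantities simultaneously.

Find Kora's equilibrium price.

Mine Kora's profit: π = x_{Kora}(105 − 3x_{Kora} − 2x_{Pike}) − 13x_{Kora}.
∂π/∂x_{Kora} = 92 − 6x_{Kora} − 2x_{Pike} = 0 ⇒ x_{Kora} = 46/3 − (1/3)x_{Pike}.
Similarly x_{Pike} = 97/6 − (1/3)x_{Kora}.
Substituting the second reaction function into the first: x_{Kora} = 46/3 − (1/3)(97/6 − (1/3)x_{Kora}), which gives (8/9)x_{Kora} = 179/18 ⇒ x_{Kora} = 11.1875.
Then x_{Pike} = 97/6 − (1/3)·11.1875 = 12.4375.
P_{Kora} = 105 − 3·11.1875 − 2·12.4375 = 46.5625.

46.5625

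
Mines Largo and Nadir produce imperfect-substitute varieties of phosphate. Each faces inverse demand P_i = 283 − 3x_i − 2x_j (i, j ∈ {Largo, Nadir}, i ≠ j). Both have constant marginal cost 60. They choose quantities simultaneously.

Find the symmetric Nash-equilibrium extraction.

Mine Largo's profit: π = x_{Largo}(283 − 3x_{Largo} − 2x_{Nadir}) − 60x_{Largo}.
∂π/∂x_{Largo} = 223 − 6x_{Largo} − 2x_{Nadir} = 0 ⇒ x_{Largo} = 223/6 − (1/3)x_{Nadir}.
By symmetry x_{Nadir} = x_{Largo}; substituting into the reaction function, (4/3)x_{Largo} = 223/6 and x_{Largo} = 27.875.

27.875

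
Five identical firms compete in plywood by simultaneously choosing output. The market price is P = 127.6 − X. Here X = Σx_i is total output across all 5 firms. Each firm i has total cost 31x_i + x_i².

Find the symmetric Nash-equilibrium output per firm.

A representative firm's profit is π_i = x_i(127.6 − X) − 31x_i − x_i², with X = x_i + Σ_{j≠i} x_j.
First-order condition: 96.6 − 4x_i − Σ_{j≠i} x_j = 0.
With identical firms, set every x_j = x: then 96.6 − 4x − 4x = 0, i.e. x = 96.6/8 = 12.075.

12.075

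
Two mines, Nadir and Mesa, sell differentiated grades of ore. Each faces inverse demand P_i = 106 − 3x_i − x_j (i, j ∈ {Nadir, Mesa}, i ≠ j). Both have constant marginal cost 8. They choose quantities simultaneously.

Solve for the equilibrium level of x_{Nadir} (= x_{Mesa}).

14

Mine Nadir's profit: π = x_{Nadir}(106 − 3x_{Nadir} − x_{Mesa}) − 8x_{Nadir}.
∂π/∂x_{Nadir} = 98 − 6x_{Nadir} − x_{Mesa} = 0 ⇒ x_{Nadir} = 49/3 − (1/6)x_{Mesa}.
The game is symmetric, so in equilibrium x_{Mesa} = x_{Nadir}: the reaction function gives (7/6)x_{Nadir} = 49/3, hence x_{Nadir} = 14.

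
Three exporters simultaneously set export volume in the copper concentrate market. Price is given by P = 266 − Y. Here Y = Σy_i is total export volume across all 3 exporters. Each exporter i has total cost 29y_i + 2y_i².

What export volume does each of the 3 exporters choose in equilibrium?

A representative exporter's profit is π_i = y_i(266 − Y) − 29y_i − 2y_i², with Y = y_i + Σ_{j≠i} y_j.
First-order condition: 237 − 6y_i − Σ_{j≠i} y_j = 0.
In a symmetric equilibrium every exporter chooses the same y, so Σ_{j≠i} y_j = 2y. The condition becomes 237 − 8y = 0, giving y = 237/8 = 29.625.

29.625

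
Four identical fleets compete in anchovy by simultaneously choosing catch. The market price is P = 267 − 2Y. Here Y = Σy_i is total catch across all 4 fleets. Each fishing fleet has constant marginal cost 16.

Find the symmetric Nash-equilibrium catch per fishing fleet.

A representative fishing fleet's profit is π_i = y_i(267 − 2Y) − 16y_i, with Y = y_i + Σ_{j≠i} y_j.
First-order condition: 251 − 4y_i − 2Σ_{j≠i} y_j = 0.
Imposing symmetry (y_j = y for all j) turns Σ_{j≠i} y_j into 3y, so 251 = 10y and y = 25.1.

25.1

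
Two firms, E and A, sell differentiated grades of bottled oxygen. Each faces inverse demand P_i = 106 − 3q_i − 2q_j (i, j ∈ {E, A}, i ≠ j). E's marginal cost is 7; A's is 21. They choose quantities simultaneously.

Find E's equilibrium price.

Firm E's profit: π = q_E(106 − 3q_E − 2q_A) − 7q_E.
∂π/∂q_E = 99 − 6q_E − 2q_A = 0 ⇒ q_E = 16.5 − (1/3)q_A.
Similarly q_A = 85/6 − (1/3)q_E.
Solving the two reaction functions simultaneously: (1 − (−1/3)(−1/3))q_E = 16.5 − (1/3)·(85/6), so (8/9)q_E = 106/9 and q_E = 13.25.
Then q_A = 85/6 − (1/3)·13.25 = 9.75.
P_E = 106 − 3·13.25 − 2·9.75 = 46.75.

46.75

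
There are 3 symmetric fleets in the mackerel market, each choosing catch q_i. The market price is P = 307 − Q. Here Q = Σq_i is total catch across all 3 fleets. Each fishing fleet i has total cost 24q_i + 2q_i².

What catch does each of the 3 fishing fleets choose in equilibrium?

35.375

A representative fishing fleet's profit is π_i = q_i(307 − Q) − 24q_i − 2q_i², with Q = q_i + Σ_{j≠i} q_j.
First-order condition: 283 − 6q_i − Σ_{j≠i} q_j = 0.
In a symmetric equilibrium every fishing fleet chooses the same q, so Σ_{j≠i} q_j = 2q. The condition becomes 283 − 8q = 0, giving q = 283/8 = 35.375.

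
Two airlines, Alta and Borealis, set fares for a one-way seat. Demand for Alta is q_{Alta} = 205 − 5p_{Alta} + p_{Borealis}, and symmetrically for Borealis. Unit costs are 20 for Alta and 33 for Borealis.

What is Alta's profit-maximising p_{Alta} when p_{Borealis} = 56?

36.1

Alta's profit: π = (p_{Alta} − 20)(205 − 5p_{Alta} + p_{Borealis}).
∂π/∂p_{Alta} = 305 − 10p_{Alta} + p_{Borealis} = 0 ⇒ p_{Alta} = 30.5 + 0.1p_{Borealis}.
At p_{Borealis} = 56: p_{Alta} = 30.5 + 0.1·56 = 36.1.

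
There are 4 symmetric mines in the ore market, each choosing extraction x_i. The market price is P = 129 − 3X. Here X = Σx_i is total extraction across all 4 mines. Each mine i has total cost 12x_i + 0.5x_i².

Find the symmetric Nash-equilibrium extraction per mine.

7.3125

A representative mine's profit is π_i = x_i(129 − 3X) − 12x_i − 0.5x_i², with X = x_i + Σ_{j≠i} x_j.
First-order condition: 117 − 7x_i − 3Σ_{j≠i} x_j = 0.
With identical mines, set every x_j = x: then 117 − 7x − 9x = 0, i.e. x = 117/16 = 7.3125.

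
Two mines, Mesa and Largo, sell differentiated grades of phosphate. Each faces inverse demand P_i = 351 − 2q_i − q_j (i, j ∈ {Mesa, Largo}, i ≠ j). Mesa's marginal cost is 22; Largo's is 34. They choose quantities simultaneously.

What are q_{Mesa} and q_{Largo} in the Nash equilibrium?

66.6, 62.6

Mine Mesa's profit: π = q_{Mesa}(351 − 2q_{Mesa} − q_{Largo}) − 22q_{Mesa}.
∂π/∂q_{Mesa} = 329 − 4q_{Mesa} − q_{Largo} = 0 ⇒ q_{Mesa} = 82.25 − 0.25q_{Largo}.
Similarly q_{Largo} = 79.25 − 0.25q_{Mesa}.
Solving the two reaction functions simultaneously: (1 − (−0.25)(−0.25))q_{Mesa} = 82.25 − 0.25·79.25, so 0.9375q_{Mesa} = 62.4375 and q_{Mesa} = 66.6.
Then q_{Largo} = 79.25 − 0.25·66.6 = 62.6.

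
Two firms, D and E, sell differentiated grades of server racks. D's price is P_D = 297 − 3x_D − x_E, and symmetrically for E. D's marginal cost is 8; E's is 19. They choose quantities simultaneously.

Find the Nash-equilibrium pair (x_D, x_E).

41.6, 39.4

Firm D's profit: π = x_D(297 − 3x_D − x_E) − 8x_D.
∂π/∂x_D = 289 − 6x_D − x_E = 0 ⇒ x_D = 289/6 − (1/6)x_E.
Similarly x_E = 139/3 − (1/6)x_D.
Plugging x_E into D's best response: x_D = 289/6 − (1/6)(139/3 − (1/6)x_D) ⇒ (35/36)x_D = 364/9, so x_D = 41.6.
Then x_E = 139/3 − (1/6)·41.6 = 39.4.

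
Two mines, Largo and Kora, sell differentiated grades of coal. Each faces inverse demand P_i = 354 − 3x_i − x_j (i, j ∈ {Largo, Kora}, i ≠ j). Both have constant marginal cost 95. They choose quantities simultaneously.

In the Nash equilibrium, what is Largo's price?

Mine Largo's profit: π = x_{Largo}(354 − 3x_{Largo} − x_{Kora}) − 95x_{Largo}.
∂π/∂x_{Largo} = 259 − 6x_{Largo} − x_{Kora} = 0 ⇒ x_{Largo} = 259/6 − (1/6)x_{Kora}.
Setting x_{Largo} = x_{Kora} in the reaction function: x_{Largo} = 259/6 − (1/6)x_{Largo}, so x_{Largo} = (259/6) / (7/6) = 37.
P_{Largo} = 354 − 3·37 − 37 = 206.

206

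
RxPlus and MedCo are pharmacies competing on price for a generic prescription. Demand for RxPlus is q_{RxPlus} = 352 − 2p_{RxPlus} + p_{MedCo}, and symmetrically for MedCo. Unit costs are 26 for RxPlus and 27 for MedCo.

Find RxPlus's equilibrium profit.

RxPlus's profit: π = (p_{RxPlus} − 26)(352 − 2p_{RxPlus} + p_{MedCo}).
∂π/∂p_{RxPlus} = 404 − 4p_{RxPlus} + p_{MedCo} = 0 ⇒ p_{RxPlus} = 101 + 0.25p_{MedCo}.
Similarly p_{MedCo} = 101.5 + 0.25p_{RxPlus}.
Substituting the second reaction function into the first: p_{RxPlus} = 101 + 0.25(101.5 + 0.25p_{RxPlus}), which gives 0.9375p_{RxPlus} = 126.375 ⇒ p_{RxPlus} = 134.8.
Then p_{MedCo} = 101.5 + 0.25·134.8 = 135.2.
q_{RxPlus} = 352 − 2·134.8 + 135.2 = 217.6.
Profit = (134.8 − 26)·217.6 = 23674.88.

23674.88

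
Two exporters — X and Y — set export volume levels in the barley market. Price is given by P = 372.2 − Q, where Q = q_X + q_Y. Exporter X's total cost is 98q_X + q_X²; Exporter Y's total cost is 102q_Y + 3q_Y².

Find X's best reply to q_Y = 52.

55.55

Exporter X's profit: π = q_X(372.2 − (q_X + q_Y)) − 98q_X − q_X².
∂π/∂q_X = 274.2 − 4q_X − q_Y = 0, so q_X = 68.55 − 0.25q_Y.
At q_Y = 52: q_X = 68.55 − 0.25·52 = 55.55.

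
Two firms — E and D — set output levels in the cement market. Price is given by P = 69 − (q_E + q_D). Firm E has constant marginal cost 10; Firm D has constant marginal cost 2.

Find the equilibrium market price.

Firm E's profit: π = q_E(69 − (q_E + q_D)) − 10q_E.
∂π/∂q_E = 59 − 2q_E − q_D = 0, so q_E = 29.5 − 0.5q_D.
By the same steps for D: q_D = 33.5 − 0.5q_E.
Plugging q_D into E's best response: q_E = 29.5 − 0.5(33.5 − 0.5q_E) ⇒ 0.75q_E = 12.75, so q_E = 17.
Then q_D = 33.5 − 0.5·17 = 25.
Equilibrium price: P = 69 − 42 = 27.

27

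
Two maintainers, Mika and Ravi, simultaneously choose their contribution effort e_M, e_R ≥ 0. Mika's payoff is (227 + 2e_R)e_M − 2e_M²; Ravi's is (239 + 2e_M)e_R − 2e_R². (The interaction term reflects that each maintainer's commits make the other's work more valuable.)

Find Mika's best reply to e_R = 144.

Expanding Mika's payoff: 227e_M + 2e_Re_M − 2e_M².
∂π/∂e_M = 227 + 2e_R − 4e_M = 0, so e_M = 56.75 + 0.5e_R.
At e_R = 144: e_M = 56.75 + 0.5·144 = 128.75.

128.75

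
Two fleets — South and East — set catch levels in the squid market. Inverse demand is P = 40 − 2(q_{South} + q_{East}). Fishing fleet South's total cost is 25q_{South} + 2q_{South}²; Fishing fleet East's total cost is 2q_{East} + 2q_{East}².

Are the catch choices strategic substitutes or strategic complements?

strategic substitutes

Fishing fleet South's profit: π = q_{South}(40 − 2(q_{South} + q_{East})) − 25q_{South} − 2q_{South}².
∂π/∂q_{South} = 15 − 8q_{South} − 2q_{East} = 0, so q_{South} = 1.875 − 0.25q_{East}.
The best-response slope dq_{South}/dq_{East} = −0.25 < 0: the reaction function is downward-sloping, so the choices are strategic substitutes.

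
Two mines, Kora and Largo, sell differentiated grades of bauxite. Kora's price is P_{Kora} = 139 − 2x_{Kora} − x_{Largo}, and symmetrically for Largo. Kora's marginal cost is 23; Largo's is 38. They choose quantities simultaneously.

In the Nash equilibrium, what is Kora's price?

71.4

Mine Kora's profit: π = x_{Kora}(139 − 2x_{Kora} − x_{Largo}) − 23x_{Kora}.
∂π/∂x_{Kora} = 116 − 4x_{Kora} − x_{Largo} = 0 ⇒ x_{Kora} = 29 − 0.25x_{Largo}.
Similarly x_{Largo} = 25.25 − 0.25x_{Kora}.
Solving the two reaction functions simultaneously: (1 − (−0.25)(−0.25))x_{Kora} = 29 − 0.25·25.25, so 0.9375x_{Kora} = 22.6875 and x_{Kora} = 24.2.
Then x_{Largo} = 25.25 − 0.25·24.2 = 19.2.
P_{Kora} = 139 − 2·24.2 − 19.2 = 71.4.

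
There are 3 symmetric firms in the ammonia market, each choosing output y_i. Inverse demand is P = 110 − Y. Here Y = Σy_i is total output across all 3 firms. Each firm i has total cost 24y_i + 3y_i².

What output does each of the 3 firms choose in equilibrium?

A representative firm's profit is π_i = y_i(110 − Y) − 24y_i − 3y_i², with Y = y_i + Σ_{j≠i} y_j.
First-order condition: 86 − 8y_i − Σ_{j≠i} y_j = 0.
Imposing symmetry (y_j = y for all j) turns Σ_{j≠i} y_j into 2y, so 86 = 10y and y = 8.6.

8.6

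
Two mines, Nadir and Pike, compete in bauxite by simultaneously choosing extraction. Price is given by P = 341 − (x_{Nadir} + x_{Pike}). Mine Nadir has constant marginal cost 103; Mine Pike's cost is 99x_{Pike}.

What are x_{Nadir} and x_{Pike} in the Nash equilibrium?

78, 82

Mine Nadir's profit: π = x_{Nadir}(341 − (x_{Nadir} + x_{Pike})) − 103x_{Nadir}.
∂π/∂x_{Nadir} = 238 − 2x_{Nadir} − x_{Pike} = 0, so x_{Nadir} = 119 − 0.5x_{Pike}.
By the same steps for Pike: x_{Pike} = 121 − 0.5x_{Nadir}.
Solving the two reaction functions simultaneously: (1 − (−0.5)(−0.5))x_{Nadir} = 119 − 0.5·121, so 0.75x_{Nadir} = 58.5 and x_{Nadir} = 78.
Then x_{Pike} = 121 − 0.5·78 = 82.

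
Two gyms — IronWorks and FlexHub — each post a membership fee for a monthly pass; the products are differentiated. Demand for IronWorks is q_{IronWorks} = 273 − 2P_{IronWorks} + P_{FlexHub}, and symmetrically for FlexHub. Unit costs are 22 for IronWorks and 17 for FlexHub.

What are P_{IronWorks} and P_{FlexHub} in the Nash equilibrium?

105, 103

IronWorks's profit: π = (P_{IronWorks} − 22)(273 − 2P_{IronWorks} + P_{FlexHub}).
∂π/∂P_{IronWorks} = 317 − 4P_{IronWorks} + P_{FlexHub} = 0 ⇒ P_{IronWorks} = 79.25 + 0.25P_{FlexHub}.
Similarly P_{FlexHub} = 76.75 + 0.25P_{IronWorks}.
Substituting the second reaction function into the first: P_{IronWorks} = 79.25 + 0.25(76.75 + 0.25P_{IronWorks}), which gives 0.9375P_{IronWorks} = 98.4375 ⇒ P_{IronWorks} = 105.
Then P_{FlexHub} = 76.75 + 0.25·105 = 103.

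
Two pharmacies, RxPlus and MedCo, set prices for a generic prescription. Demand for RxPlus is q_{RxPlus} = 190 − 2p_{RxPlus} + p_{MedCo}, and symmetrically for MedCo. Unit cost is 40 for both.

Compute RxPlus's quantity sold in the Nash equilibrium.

100

RxPlus's profit: π = (p_{RxPlus} − 40)(190 − 2p_{RxPlus} + p_{MedCo}).
∂π/∂p_{RxPlus} = 270 − 4p_{RxPlus} + p_{MedCo} = 0 ⇒ p_{RxPlus} = 67.5 + 0.25p_{MedCo}.
By symmetry p_{MedCo} = p_{RxPlus}; substituting into the reaction function, 0.75p_{RxPlus} = 67.5 and p_{RxPlus} = 90.
q_{RxPlus} = 190 − 2·90 + 90 = 100.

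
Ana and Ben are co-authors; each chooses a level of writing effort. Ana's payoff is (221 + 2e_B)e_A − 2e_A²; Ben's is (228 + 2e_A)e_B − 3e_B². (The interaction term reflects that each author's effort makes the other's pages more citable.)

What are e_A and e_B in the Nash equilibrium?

89.1, 67.7

Expanding Ana's payoff: 221e_A + 2e_Be_A − 2e_A².
∂π/∂e_A = 221 + 2e_B − 4e_A = 0, so e_A = 55.25 + 0.5e_B.
Likewise for Ben: e_B = 38 + (1/3)e_A.
Solving the two reaction functions simultaneously: (1 − (0.5)(1/3))e_A = 55.25 + 0.5·38, so (5/6)e_A = 74.25 and e_A = 89.1.
Then e_B = 38 + (1/3)·89.1 = 67.7.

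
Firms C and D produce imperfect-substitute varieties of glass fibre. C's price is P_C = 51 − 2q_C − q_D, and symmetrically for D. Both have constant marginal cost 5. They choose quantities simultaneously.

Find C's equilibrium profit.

Firm C's profit: π = q_C(51 − 2q_C − q_D) − 5q_C.
∂π/∂q_C = 46 − 4q_C − q_D = 0 ⇒ q_C = 11.5 − 0.25q_D.
By symmetry q_D = q_C; substituting into the reaction function, 1.25q_C = 11.5 and q_C = 9.2.
P_C = 51 − 2·9.2 − 9.2 = 23.4.
Profit = (23.4 − 5)·9.2 = 169.28.

169.28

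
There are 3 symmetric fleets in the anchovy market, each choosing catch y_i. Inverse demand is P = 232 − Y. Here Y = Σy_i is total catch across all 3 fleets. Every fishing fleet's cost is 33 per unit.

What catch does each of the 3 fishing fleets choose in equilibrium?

49.75

A representative fishing fleet's profit is π_i = y_i(232 − Y) − 33y_i, with Y = y_i + Σ_{j≠i} y_j.
First-order condition: 199 − 2y_i − Σ_{j≠i} y_j = 0.
With identical fishing fleets, set every y_j = y: then 199 − 2y − 2y = 0, i.e. y = 199/4 = 49.75.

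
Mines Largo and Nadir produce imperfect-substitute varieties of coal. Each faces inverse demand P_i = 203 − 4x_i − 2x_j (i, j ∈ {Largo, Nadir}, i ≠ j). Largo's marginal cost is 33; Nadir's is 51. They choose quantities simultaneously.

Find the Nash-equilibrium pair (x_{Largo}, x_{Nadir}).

17.6, 14.6

Mine Largo's profit: π = x_{Largo}(203 − 4x_{Largo} − 2x_{Nadir}) − 33x_{Largo}.
∂π/∂x_{Largo} = 170 − 8x_{Largo} − 2x_{Nadir} = 0 ⇒ x_{Largo} = 21.25 − 0.25x_{Nadir}.
Similarly x_{Nadir} = 19 − 0.25x_{Largo}.
Substituting the second reaction function into the first: x_{Largo} = 21.25 − 0.25(19 − 0.25x_{Largo}), which gives 0.9375x_{Largo} = 16.5 ⇒ x_{Largo} = 17.6.
Then x_{Nadir} = 19 − 0.25·17.6 = 14.6.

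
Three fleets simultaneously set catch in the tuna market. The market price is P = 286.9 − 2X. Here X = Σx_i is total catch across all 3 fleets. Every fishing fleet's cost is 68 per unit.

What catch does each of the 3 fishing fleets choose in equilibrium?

A representative fishing fleet's profit is π_i = x_i(286.9 − 2X) − 68x_i, with X = x_i + Σ_{j≠i} x_j.
First-order condition: 218.9 − 4x_i − 2Σ_{j≠i} x_j = 0.
In a symmetric equilibrium every fishing fleet chooses the same x, so Σ_{j≠i} x_j = 2x. The condition becomes 218.9 − 8x = 0, giving x = 218.9/8 = 27.3625.

27.3625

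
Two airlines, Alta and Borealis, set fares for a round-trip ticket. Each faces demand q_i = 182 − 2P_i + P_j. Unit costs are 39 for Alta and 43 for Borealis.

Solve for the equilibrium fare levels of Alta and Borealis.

87.2, 88.8

Alta's profit: π = (P_{Alta} − 39)(182 − 2P_{Alta} + P_{Borealis}).
∂π/∂P_{Alta} = 260 − 4P_{Alta} + P_{Borealis} = 0 ⇒ P_{Alta} = 65 + 0.25P_{Borealis}.
Similarly P_{Borealis} = 67 + 0.25P_{Alta}.
Solving the two reaction functions simultaneously: (1 − (0.25)(0.25))P_{Alta} = 65 + 0.25·67, so 0.9375P_{Alta} = 81.75 and P_{Alta} = 87.2.
Then P_{Borealis} = 67 + 0.25·87.2 = 88.8.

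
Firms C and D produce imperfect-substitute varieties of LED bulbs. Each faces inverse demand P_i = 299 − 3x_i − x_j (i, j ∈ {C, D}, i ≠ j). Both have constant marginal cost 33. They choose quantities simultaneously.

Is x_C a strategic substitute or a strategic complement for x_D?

Firm C's profit: π = x_C(299 − 3x_C − x_D) − 33x_C.
∂π/∂x_C = 266 − 6x_C − x_D = 0 ⇒ x_C = 133/3 − (1/6)x_D.
The best-response slope dx_C/dx_D = −1/6 < 0: the reaction function is downward-sloping, so the choices are strategic substitutes.

strategic substitutes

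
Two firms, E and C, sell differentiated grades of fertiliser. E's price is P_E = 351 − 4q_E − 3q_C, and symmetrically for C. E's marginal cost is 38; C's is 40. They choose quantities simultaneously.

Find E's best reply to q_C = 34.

26.375

Firm E's profit: π = q_E(351 − 4q_E − 3q_C) − 38q_E.
∂π/∂q_E = 313 − 8q_E − 3q_C = 0 ⇒ q_E = 39.125 − 0.375q_C.
At q_C = 34: q_E = 39.125 − 0.375·34 = 26.375.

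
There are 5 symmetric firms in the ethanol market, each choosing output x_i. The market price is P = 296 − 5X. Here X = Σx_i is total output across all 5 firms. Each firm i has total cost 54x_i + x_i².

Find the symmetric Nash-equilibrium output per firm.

7.5625

A representative firm's profit is π_i = x_i(296 − 5X) − 54x_i − x_i², with X = x_i + Σ_{j≠i} x_j.
First-order condition: 242 − 12x_i − 5Σ_{j≠i} x_j = 0.
Imposing symmetry (x_j = x for all j) turns Σ_{j≠i} x_j into 4x, so 242 = 32x and x = 7.5625.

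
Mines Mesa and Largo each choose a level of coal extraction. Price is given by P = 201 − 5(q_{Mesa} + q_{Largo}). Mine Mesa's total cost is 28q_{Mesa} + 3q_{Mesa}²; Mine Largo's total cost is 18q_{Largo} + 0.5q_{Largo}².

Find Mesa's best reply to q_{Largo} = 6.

Mine Mesa's profit: π = q_{Mesa}(201 − 5(q_{Mesa} + q_{Largo})) − 28q_{Mesa} − 3q_{Mesa}².
∂π/∂q_{Mesa} = 173 − 16q_{Mesa} − 5q_{Largo} = 0, so q_{Mesa} = 10.8125 − 0.3125q_{Largo}.
At q_{Largo} = 6: q_{Mesa} = 10.8125 − 0.3125·6 = 8.9375.

8.9375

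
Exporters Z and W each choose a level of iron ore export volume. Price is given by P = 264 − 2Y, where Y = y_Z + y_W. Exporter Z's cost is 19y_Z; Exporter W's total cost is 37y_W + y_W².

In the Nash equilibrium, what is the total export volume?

71.7

Exporter Z's profit: π = y_Z(264 − 2(y_Z + y_W)) − 19y_Z.
∂π/∂y_Z = 245 − 4y_Z − 2y_W = 0, so y_Z = 61.25 − 0.5y_W.
For W: ∂π/∂y_W = 227 − 6y_W − 2y_Z = 0 ⇒ y_W = 227/6 − (1/3)y_Z.
Plugging y_W into Z's best response: y_Z = 61.25 − 0.5(227/6 − (1/3)y_Z) ⇒ (5/6)y_Z = 127/3, so y_Z = 50.8.
Then y_W = 227/6 − (1/3)·50.8 = 20.9.
Total export volume: 50.8 + 20.9 = 71.7.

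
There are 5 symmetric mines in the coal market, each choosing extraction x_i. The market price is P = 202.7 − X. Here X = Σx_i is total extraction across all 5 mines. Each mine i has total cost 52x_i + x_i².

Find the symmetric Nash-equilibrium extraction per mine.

18.8375

A representative mine's profit is π_i = x_i(202.7 − X) − 52x_i − x_i², with X = x_i + Σ_{j≠i} x_j.
First-order condition: 150.7 − 4x_i − Σ_{j≠i} x_j = 0.
With identical mines, set every x_j = x: then 150.7 − 4x − 4x = 0, i.e. x = 150.7/8 = 18.8375.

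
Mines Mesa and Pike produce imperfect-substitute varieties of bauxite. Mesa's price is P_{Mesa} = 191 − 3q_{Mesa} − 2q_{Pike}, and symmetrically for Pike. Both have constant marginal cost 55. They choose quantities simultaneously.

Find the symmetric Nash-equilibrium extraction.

17

Mine Mesa's profit: π = q_{Mesa}(191 − 3q_{Mesa} − 2q_{Pike}) − 55q_{Mesa}.
∂π/∂q_{Mesa} = 136 − 6q_{Mesa} − 2q_{Pike} = 0 ⇒ q_{Mesa} = 68/3 − (1/3)q_{Pike}.
By symmetry q_{Pike} = q_{Mesa}; substituting into the reaction function, (4/3)q_{Mesa} = 68/3 and q_{Mesa} = 17.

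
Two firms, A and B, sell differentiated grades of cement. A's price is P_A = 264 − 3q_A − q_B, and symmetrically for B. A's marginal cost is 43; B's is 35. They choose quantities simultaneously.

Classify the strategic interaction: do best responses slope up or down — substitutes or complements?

Firm A's profit: π = q_A(264 − 3q_A − q_B) − 43q_A.
∂π/∂q_A = 221 − 6q_A − q_B = 0 ⇒ q_A = 221/6 − (1/6)q_B.
The best-response slope dq_A/dq_B = −1/6 < 0: the reaction function is downward-sloping, so the choices are strategic substitutes.

strategic substitutes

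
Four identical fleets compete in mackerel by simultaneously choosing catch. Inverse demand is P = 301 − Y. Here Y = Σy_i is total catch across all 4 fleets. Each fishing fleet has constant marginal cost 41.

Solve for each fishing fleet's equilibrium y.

52

A representative fishing fleet's profit is π_i = y_i(301 − Y) − 41y_i, with Y = y_i + Σ_{j≠i} y_j.
First-order condition: 260 − 2y_i − Σ_{j≠i} y_j = 0.
Imposing symmetry (y_j = y for all j) turns Σ_{j≠i} y_j into 3y, so 260 = 5y and y = 52.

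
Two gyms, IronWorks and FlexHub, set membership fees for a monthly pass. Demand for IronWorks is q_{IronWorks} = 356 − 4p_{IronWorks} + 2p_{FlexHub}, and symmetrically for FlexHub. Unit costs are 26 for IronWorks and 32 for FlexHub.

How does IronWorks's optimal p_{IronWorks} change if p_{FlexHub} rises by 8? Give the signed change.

IronWorks's profit: π = (p_{IronWorks} − 26)(356 − 4p_{IronWorks} + 2p_{FlexHub}).
∂π/∂p_{IronWorks} = 460 − 8p_{IronWorks} + 2p_{FlexHub} = 0 ⇒ p_{IronWorks} = 57.5 + 0.25p_{FlexHub}.
The reaction-function slope is 0.25, so an 8-unit rise in p_{FlexHub} moves p_{IronWorks} by 0.25 × 8 = 2. IronWorks's best response rises — the actions are strategic complements.

2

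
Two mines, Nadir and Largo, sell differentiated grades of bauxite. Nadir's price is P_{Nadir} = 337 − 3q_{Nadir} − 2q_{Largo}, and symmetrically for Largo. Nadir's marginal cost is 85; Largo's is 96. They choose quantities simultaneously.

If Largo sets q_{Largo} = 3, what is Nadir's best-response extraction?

41

Mine Nadir's profit: π = q_{Nadir}(337 − 3q_{Nadir} − 2q_{Largo}) − 85q_{Nadir}.
∂π/∂q_{Nadir} = 252 − 6q_{Nadir} − 2q_{Largo} = 0 ⇒ q_{Nadir} = 42 − (1/3)q_{Largo}.
At q_{Largo} = 3: q_{Nadir} = 42 − (1/3)·3 = 41.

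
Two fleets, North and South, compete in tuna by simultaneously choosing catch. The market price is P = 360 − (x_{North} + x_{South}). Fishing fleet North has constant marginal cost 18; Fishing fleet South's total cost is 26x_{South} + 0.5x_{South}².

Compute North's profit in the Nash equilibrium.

Fishing fleet North's profit: π = x_{North}(360 − (x_{North} + x_{South})) − 18x_{North}.
∂π/∂x_{North} = 342 − 2x_{North} − x_{South} = 0, so x_{North} = 171 − 0.5x_{South}.
For South: ∂π/∂x_{South} = 334 − 3x_{South} − x_{North} = 0 ⇒ x_{South} = 334/3 − (1/3)x_{North}.
Plugging x_{South} into North's best response: x_{North} = 171 − 0.5(334/3 − (1/3)x_{North}) ⇒ (5/6)x_{North} = 346/3, so x_{North} = 138.4.
Then x_{South} = 334/3 − (1/3)·138.4 = 65.2.
Price P = 360 − 203.6 = 156.4.
North's profit: (156.4 − 18)·138.4 = 19154.56.

19154.56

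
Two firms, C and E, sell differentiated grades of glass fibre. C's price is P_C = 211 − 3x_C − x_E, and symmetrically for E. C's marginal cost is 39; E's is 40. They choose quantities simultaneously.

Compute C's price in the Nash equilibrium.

Firm C's profit: π = x_C(211 − 3x_C − x_E) − 39x_C.
∂π/∂x_C = 172 − 6x_C − x_E = 0 ⇒ x_C = 86/3 − (1/6)x_E.
Similarly x_E = 28.5 − (1/6)x_C.
Plugging x_E into C's best response: x_C = 86/3 − (1/6)(28.5 − (1/6)x_C) ⇒ (35/36)x_C = 287/12, so x_C = 24.6.
Then x_E = 28.5 − (1/6)·24.6 = 24.4.
P_C = 211 − 3·24.6 − 24.4 = 112.8.

112.8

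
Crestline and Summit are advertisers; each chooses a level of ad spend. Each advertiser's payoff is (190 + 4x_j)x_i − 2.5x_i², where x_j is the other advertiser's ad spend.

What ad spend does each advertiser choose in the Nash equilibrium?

Crestline's payoff is (190 + 4x_S)x_C − 2.5x_C².
∂π/∂x_C = 190 + 4x_S − 5x_C = 0, so x_C = 38 + 0.8x_S.
Setting x_C = x_S in the reaction function: x_C = 38 + 0.8x_C, so x_C = 38 / 0.2 = 190.

190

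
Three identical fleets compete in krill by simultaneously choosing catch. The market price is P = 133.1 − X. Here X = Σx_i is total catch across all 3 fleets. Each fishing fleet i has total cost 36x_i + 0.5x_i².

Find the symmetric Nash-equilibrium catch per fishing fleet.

19.42

A representative fishing fleet's profit is π_i = x_i(133.1 − X) − 36x_i − 0.5x_i², with X = x_i + Σ_{j≠i} x_j.
First-order condition: 97.1 − 3x_i − Σ_{j≠i} x_j = 0.
Imposing symmetry (x_j = x for all j) turns Σ_{j≠i} x_j into 2x, so 97.1 = 5x and x = 19.42.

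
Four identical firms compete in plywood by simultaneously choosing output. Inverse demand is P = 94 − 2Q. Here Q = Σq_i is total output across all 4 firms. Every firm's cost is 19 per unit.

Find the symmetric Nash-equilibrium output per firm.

7.5

A representative firm's profit is π_i = q_i(94 − 2Q) − 19q_i, with Q = q_i + Σ_{j≠i} q_j.
First-order condition: 75 − 4q_i − 2Σ_{j≠i} q_j = 0.
Imposing symmetry (q_j = q for all j) turns Σ_{j≠i} q_j into 3q, so 75 = 10q and q = 7.5.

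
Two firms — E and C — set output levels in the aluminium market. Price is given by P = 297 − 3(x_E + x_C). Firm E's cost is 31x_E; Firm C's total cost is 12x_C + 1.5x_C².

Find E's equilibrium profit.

3508.92

Firm E's profit: π = x_E(297 − 3(x_E + x_C)) − 31x_E.
∂π/∂x_E = 266 − 6x_E − 3x_C = 0, so x_E = 133/3 − 0.5x_C.
For C: ∂π/∂x_C = 285 − 9x_C − 3x_E = 0 ⇒ x_C = 95/3 − (1/3)x_E.
Plugging x_C into E's best response: x_E = 133/3 − 0.5(95/3 − (1/3)x_E) ⇒ (5/6)x_E = 28.5, so x_E = 34.2.
Then x_C = 95/3 − (1/3)·34.2 = 304/15.
Price P = 297 − 3·(817/15) = 133.6.
E's profit: (133.6 − 31)·34.2 = 3508.92.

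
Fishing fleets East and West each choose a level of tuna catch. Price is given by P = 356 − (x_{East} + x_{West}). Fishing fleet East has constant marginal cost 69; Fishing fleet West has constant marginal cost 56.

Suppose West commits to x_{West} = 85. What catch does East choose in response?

Fishing fleet East's profit: π = x_{East}(356 − (x_{East} + x_{West})) − 69x_{East}.
∂π/∂x_{East} = 287 − 2x_{East} − x_{West} = 0, so x_{East} = 143.5 − 0.5x_{West}.
At x_{West} = 85: x_{East} = 143.5 − 0.5·85 = 101.

101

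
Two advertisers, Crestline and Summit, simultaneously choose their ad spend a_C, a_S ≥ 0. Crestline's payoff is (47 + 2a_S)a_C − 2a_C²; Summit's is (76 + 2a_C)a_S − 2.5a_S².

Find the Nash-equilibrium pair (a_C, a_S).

Expanding Crestline's payoff: 47a_C + 2a_Sa_C − 2a_C².
∂π/∂a_C = 47 + 2a_S − 4a_C = 0, so a_C = 11.75 + 0.5a_S.
Likewise for Summit: a_S = 15.2 + 0.4a_C.
Substituting the second reaction function into the first: a_C = 11.75 + 0.5(15.2 + 0.4a_C), which gives 0.8a_C = 19.35 ⇒ a_C = 24.1875.
Then a_S = 15.2 + 0.4·24.1875 = 24.875.

24.1875, 24.875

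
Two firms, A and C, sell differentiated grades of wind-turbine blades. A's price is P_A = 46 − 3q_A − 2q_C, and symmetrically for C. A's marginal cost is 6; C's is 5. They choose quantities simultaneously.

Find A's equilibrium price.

Firm A's profit: π = q_A(46 − 3q_A − 2q_C) − 6q_A.
∂π/∂q_A = 40 − 6q_A − 2q_C = 0 ⇒ q_A = 20/3 − (1/3)q_C.
Similarly q_C = 41/6 − (1/3)q_A.
Substituting the second reaction function into the first: q_A = 20/3 − (1/3)(41/6 − (1/3)q_A), which gives (8/9)q_A = 79/18 ⇒ q_A = 4.9375.
Then q_C = 41/6 − (1/3)·4.9375 = 5.1875.
P_A = 46 − 3·4.9375 − 2·5.1875 = 20.8125.

20.8125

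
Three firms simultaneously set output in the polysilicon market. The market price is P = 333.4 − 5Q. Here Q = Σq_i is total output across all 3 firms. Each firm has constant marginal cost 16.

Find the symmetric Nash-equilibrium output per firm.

15.87

A representative firm's profit is π_i = q_i(333.4 − 5Q) − 16q_i, with Q = q_i + Σ_{j≠i} q_j.
First-order condition: 317.4 − 10q_i − 5Σ_{j≠i} q_j = 0.
With identical firms, set every q_j = q: then 317.4 − 10q − 10q = 0, i.e. q = 317.4/20 = 15.87.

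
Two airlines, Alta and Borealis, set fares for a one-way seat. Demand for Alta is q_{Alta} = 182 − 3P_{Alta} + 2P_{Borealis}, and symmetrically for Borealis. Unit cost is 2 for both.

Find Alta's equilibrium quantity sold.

Alta's profit: π = (P_{Alta} − 2)(182 − 3P_{Alta} + 2P_{Borealis}).
∂π/∂P_{Alta} = 188 − 6P_{Alta} + 2P_{Borealis} = 0 ⇒ P_{Alta} = 94/3 + (1/3)P_{Borealis}.
By symmetry P_{Borealis} = P_{Alta}; substituting into the reaction function, (2/3)P_{Alta} = 94/3 and P_{Alta} = 47.
q_{Alta} = 182 − 3·47 + 2·47 = 135.

135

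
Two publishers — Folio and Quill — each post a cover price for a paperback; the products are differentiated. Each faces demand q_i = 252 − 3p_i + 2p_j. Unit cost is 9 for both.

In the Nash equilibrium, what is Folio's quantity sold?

182.25

Folio's profit: π = (p_{Folio} − 9)(252 − 3p_{Folio} + 2p_{Quill}).
∂π/∂p_{Folio} = 279 − 6p_{Folio} + 2p_{Quill} = 0 ⇒ p_{Folio} = 46.5 + (1/3)p_{Quill}.
Setting p_{Folio} = p_{Quill} in the reaction function: p_{Folio} = 46.5 + (1/3)p_{Folio}, so p_{Folio} = 46.5 / (2/3) = 69.75.
q_{Folio} = 252 − 3·69.75 + 2·69.75 = 182.25.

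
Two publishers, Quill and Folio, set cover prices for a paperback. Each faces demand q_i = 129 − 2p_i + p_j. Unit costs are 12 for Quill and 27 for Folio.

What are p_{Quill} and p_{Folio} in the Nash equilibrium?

Quill's profit: π = (p_{Quill} − 12)(129 − 2p_{Quill} + p_{Folio}).
∂π/∂p_{Quill} = 153 − 4p_{Quill} + p_{Folio} = 0 ⇒ p_{Quill} = 38.25 + 0.25p_{Folio}.
Similarly p_{Folio} = 45.75 + 0.25p_{Quill}.
Solving the two reaction functions simultaneously: (1 − (0.25)(0.25))p_{Quill} = 38.25 + 0.25·45.75, so 0.9375p_{Quill} = 49.6875 and p_{Quill} = 53.
Then p_{Folio} = 45.75 + 0.25·53 = 59.

53, 59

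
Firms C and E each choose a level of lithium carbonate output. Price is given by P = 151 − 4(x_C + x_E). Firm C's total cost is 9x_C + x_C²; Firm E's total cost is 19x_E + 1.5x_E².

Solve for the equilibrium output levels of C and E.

Firm C's profit: π = x_C(151 − 4(x_C + x_E)) − 9x_C − x_C².
∂π/∂x_C = 142 − 10x_C − 4x_E = 0, so x_C = 14.2 − 0.4x_E.
For E: ∂π/∂x_E = 132 − 11x_E − 4x_C = 0 ⇒ x_E = 12 − (4/11)x_C.
Solving the two reaction functions simultaneously: (1 − (−0.4)(−4/11))x_C = 14.2 − 0.4·12, so (47/55)x_C = 9.4 and x_C = 11.
Then x_E = 12 − (4/11)·11 = 8.

11, 8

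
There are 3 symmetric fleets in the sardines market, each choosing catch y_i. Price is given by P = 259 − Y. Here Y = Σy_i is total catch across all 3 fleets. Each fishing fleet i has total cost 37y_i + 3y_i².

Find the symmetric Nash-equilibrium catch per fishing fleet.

A representative fishing fleet's profit is π_i = y_i(259 − Y) − 37y_i − 3y_i², with Y = y_i + Σ_{j≠i} y_j.
First-order condition: 222 − 8y_i − Σ_{j≠i} y_j = 0.
With identical fishing fleets, set every y_j = y: then 222 − 8y − 2y = 0, i.e. y = 222/10 = 22.2.

22.2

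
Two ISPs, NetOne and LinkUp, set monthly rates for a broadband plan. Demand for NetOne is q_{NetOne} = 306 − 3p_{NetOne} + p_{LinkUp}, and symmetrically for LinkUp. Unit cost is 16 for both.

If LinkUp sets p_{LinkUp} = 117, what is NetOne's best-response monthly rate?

78.5

NetOne's profit: π = (p_{NetOne} − 16)(306 − 3p_{NetOne} + p_{LinkUp}).
∂π/∂p_{NetOne} = 354 − 6p_{NetOne} + p_{LinkUp} = 0 ⇒ p_{NetOne} = 59 + (1/6)p_{LinkUp}.
At p_{LinkUp} = 117: p_{NetOne} = 59 + (1/6)·117 = 78.5.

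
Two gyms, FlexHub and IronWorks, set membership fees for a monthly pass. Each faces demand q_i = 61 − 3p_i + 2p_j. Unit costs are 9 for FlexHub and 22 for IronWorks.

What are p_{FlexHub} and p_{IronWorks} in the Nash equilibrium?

FlexHub's profit: π = (p_{FlexHub} − 9)(61 − 3p_{FlexHub} + 2p_{IronWorks}).
∂π/∂p_{FlexHub} = 88 − 6p_{FlexHub} + 2p_{IronWorks} = 0 ⇒ p_{FlexHub} = 44/3 + (1/3)p_{IronWorks}.
Similarly p_{IronWorks} = 127/6 + (1/3)p_{FlexHub}.
Solving the two reaction functions simultaneously: (1 − (1/3)(1/3))p_{FlexHub} = 44/3 + (1/3)·(127/6), so (8/9)p_{FlexHub} = 391/18 and p_{FlexHub} = 24.4375.
Then p_{IronWorks} = 127/6 + (1/3)·24.4375 = 29.3125.

24.4375, 29.3125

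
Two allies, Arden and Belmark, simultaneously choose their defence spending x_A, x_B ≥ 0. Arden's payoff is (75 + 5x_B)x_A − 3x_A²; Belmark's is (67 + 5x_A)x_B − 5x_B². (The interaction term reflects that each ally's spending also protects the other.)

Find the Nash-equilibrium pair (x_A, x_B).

31, 22.2

Expanding Arden's payoff: 75x_A + 5x_Bx_A − 3x_A².
∂π/∂x_A = 75 + 5x_B − 6x_A = 0, so x_A = 12.5 + (5/6)x_B.
Likewise for Belmark: x_B = 6.7 + 0.5x_A.
Solving the two reaction functions simultaneously: (1 − (5/6)(0.5))x_A = 12.5 + (5/6)·6.7, so (7/12)x_A = 217/12 and x_A = 31.
Then x_B = 6.7 + 0.5·31 = 22.2.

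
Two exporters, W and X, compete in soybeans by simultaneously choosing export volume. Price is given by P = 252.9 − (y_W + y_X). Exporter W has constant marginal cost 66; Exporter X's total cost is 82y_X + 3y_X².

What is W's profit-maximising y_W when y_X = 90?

48.45

Exporter W's profit: π = y_W(252.9 − (y_W + y_X)) − 66y_W.
∂π/∂y_W = 186.9 − 2y_W − y_X = 0, so y_W = 93.45 − 0.5y_X.
At y_X = 90: y_W = 93.45 − 0.5·90 = 48.45.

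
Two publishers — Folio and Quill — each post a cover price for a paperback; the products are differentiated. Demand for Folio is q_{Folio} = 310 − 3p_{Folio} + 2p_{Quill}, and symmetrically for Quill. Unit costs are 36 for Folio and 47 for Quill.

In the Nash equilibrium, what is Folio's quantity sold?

Folio's profit: π = (p_{Folio} − 36)(310 − 3p_{Folio} + 2p_{Quill}).
∂π/∂p_{Folio} = 418 − 6p_{Folio} + 2p_{Quill} = 0 ⇒ p_{Folio} = 209/3 + (1/3)p_{Quill}.
Similarly p_{Quill} = 451/6 + (1/3)p_{Folio}.
Substituting the second reaction function into the first: p_{Folio} = 209/3 + (1/3)(451/6 + (1/3)p_{Folio}), which gives (8/9)p_{Folio} = 1705/18 ⇒ p_{Folio} = 106.5625.
Then p_{Quill} = 451/6 + (1/3)·106.5625 = 110.6875.
q_{Folio} = 310 − 3·106.5625 + 2·110.6875 = 211.6875.

211.6875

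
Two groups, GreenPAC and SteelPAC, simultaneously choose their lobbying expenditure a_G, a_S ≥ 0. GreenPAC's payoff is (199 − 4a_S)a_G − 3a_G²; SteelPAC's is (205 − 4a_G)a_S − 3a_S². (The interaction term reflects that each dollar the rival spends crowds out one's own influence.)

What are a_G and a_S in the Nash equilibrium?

Expanding GreenPAC's payoff: 199a_G − 4a_Sa_G − 3a_G².
∂π/∂a_G = 199 − 4a_S − 6a_G = 0, so a_G = 199/6 − (2/3)a_S.
Likewise for SteelPAC: a_S = 205/6 − (2/3)a_G.
Solving the two reaction functions simultaneously: (1 − (−2/3)(−2/3))a_G = 199/6 − (2/3)·(205/6), so (5/9)a_G = 187/18 and a_G = 18.7.
Then a_S = 205/6 − (2/3)·18.7 = 21.7.

18.7, 21.7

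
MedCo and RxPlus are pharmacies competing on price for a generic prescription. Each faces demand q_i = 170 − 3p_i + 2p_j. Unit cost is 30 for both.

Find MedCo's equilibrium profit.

3675

MedCo's profit: π = (p_{MedCo} − 30)(170 − 3p_{MedCo} + 2p_{RxPlus}).
∂π/∂p_{MedCo} = 260 − 6p_{MedCo} + 2p_{RxPlus} = 0 ⇒ p_{MedCo} = 130/3 + (1/3)p_{RxPlus}.
By symmetry p_{RxPlus} = p_{MedCo}; substituting into the reaction function, (2/3)p_{MedCo} = 130/3 and p_{MedCo} = 65.
q_{MedCo} = 170 − 3·65 + 2·65 = 105.
Profit = (65 − 30)·105 = 3675.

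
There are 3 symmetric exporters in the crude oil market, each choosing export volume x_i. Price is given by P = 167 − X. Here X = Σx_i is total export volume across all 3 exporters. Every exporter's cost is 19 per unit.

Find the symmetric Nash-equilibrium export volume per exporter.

37

A representative exporter's profit is π_i = x_i(167 − X) − 19x_i, with X = x_i + Σ_{j≠i} x_j.
First-order condition: 148 − 2x_i − Σ_{j≠i} x_j = 0.
In a symmetric equilibrium every exporter chooses the same x, so Σ_{j≠i} x_j = 2x. The condition becomes 148 − 4x = 0, giving x = 148/4 = 37.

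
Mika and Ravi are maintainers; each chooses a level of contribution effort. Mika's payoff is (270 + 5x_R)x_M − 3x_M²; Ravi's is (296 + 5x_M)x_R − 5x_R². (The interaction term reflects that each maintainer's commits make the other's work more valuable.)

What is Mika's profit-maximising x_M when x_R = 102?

Expanding Mika's payoff: 270x_M + 5x_Rx_M − 3x_M².
∂π/∂x_M = 270 + 5x_R − 6x_M = 0, so x_M = 45 + (5/6)x_R.
At x_R = 102: x_M = 45 + (5/6)·102 = 130.

130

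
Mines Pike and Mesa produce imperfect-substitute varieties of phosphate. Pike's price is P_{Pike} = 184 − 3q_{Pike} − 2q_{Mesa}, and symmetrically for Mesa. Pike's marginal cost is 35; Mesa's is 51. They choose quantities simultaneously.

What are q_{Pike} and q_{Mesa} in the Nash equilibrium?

Mine Pike's profit: π = q_{Pike}(184 − 3q_{Pike} − 2q_{Mesa}) − 35q_{Pike}.
∂π/∂q_{Pike} = 149 − 6q_{Pike} − 2q_{Mesa} = 0 ⇒ q_{Pike} = 149/6 − (1/3)q_{Mesa}.
Similarly q_{Mesa} = 133/6 − (1/3)q_{Pike}.
Solving the two reaction functions simultaneously: (1 − (−1/3)(−1/3))q_{Pike} = 149/6 − (1/3)·(133/6), so (8/9)q_{Pike} = 157/9 and q_{Pike} = 19.625.
Then q_{Mesa} = 133/6 − (1/3)·19.625 = 15.625.

19.625, 15.625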